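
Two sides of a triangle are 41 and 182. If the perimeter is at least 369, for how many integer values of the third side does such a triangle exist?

Triangle inequality: 141 < x < 223. Perimeter ≥ 369 gives x ≥ 369 − 41 − 182 = 146.
So 146 ≤ x < 223; integers 146 through 222: 77 values.

77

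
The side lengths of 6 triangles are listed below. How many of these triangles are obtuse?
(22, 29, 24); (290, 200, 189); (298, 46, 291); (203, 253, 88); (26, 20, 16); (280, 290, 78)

(22,29,24): 22²+24² = 1060 > 841 = 29² → acute
(290,200,189): 189²+200² = 75721 < 84100 = 290² → obtuse
(298,46,291): 46²+291² = 86797 < 88804 = 298² → obtuse
(203,253,88): 88²+203² = 48953 < 64009 = 253² → obtuse
(26,20,16): 16²+20² = 656 < 676 = 26² → obtuse
(280,290,78): 78²+280² = 84484 > 84100 = 290² → acute
4 of the 6 are obtuse.

4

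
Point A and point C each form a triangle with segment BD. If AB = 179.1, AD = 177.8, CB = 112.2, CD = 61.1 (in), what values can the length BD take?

From triangle ABD: |179.1 − 177.8| < BD < 179.1 + 177.8, i.e. 1.3 < BD < 356.9.
From triangle CBD: 51.1 < BD < 173.3.
Both must hold, so BD lies in the intersection.

51.1 < BD < 173.3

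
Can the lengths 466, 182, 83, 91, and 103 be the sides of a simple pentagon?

For a pentagon, each side must be shorter than the sum of the others.
Here the longest side is 466, but the remaining 4 sides sum to only 459.

No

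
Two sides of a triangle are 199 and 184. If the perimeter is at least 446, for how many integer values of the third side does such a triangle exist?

Triangle inequality: 15 < x < 383. Perimeter ≥ 446 gives x ≥ 446 − 199 − 184 = 63.
So 63 ≤ x < 383; integers 63 through 382: 320 values.

320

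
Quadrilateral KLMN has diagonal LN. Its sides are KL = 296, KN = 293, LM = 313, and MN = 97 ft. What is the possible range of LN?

From triangle KLN: |296 − 293| < LN < 296 + 293, i.e. 3 < LN < 589.
From triangle MLN: 216 < LN < 410.
Both must hold, so LN lies in the intersection.

216 < LN < 410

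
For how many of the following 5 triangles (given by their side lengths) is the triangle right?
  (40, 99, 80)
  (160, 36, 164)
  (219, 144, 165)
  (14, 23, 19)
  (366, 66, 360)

3

(40,99,80): 40²+80² = 8000 < 9801 = 99² → obtuse
(160,36,164): 36²+160² = 26896 = 164² → right
(219,144,165): 144²+165² = 47961 = 219² → right
(14,23,19): 14²+19² = 557 > 529 = 23² → acute
(366,66,360): 66²+360² = 133956 = 366² → right
3 of the 5 are right.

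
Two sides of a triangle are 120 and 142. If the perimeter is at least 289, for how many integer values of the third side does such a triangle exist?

Triangle inequality: 22 < x < 262. Perimeter ≥ 289 gives x ≥ 289 − 120 − 142 = 27.
So 27 ≤ x < 262; integers 27 through 261: 235 values.

235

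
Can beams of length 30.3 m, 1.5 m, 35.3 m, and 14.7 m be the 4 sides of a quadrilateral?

Yes

A quadrilateral exists iff every side is shorter than the sum of the others — equivalently, the longest side is less than the sum of the rest.
Longest side 35.3 < 46.5 (sum of the remaining 3), so yes.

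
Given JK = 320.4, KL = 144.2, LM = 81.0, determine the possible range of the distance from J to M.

95.2 ≤ JM ≤ 545.6

The maximum is all hops collinear in one direction: 320.4 + 144.2 + 81.0 = 545.6.
The longest hop is 320.4; the others sum to 225.2. Folding the others back against it leaves at least 320.4 − 225.2 = 95.2.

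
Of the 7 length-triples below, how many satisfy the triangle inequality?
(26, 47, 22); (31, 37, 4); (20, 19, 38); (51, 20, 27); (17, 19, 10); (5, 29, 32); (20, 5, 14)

(22,26,47): 22+26 > 47 → valid
(4,31,37): 4+31 ≤ 37 → not valid
(19,20,38): 19+20 > 38 → valid
(20,27,51): 20+27 ≤ 51 → not valid
(10,17,19): 10+17 > 19 → valid
(5,29,32): 5+29 > 32 → valid
(5,14,20): 5+14 ≤ 20 → not valid
4 of the 7 triples form a triangle.

4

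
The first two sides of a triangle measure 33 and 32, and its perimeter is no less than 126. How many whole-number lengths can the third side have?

Triangle inequality: 1 < x < 65. Perimeter ≥ 126 gives x ≥ 126 − 33 − 32 = 61.
So 61 ≤ x < 65; integers 61 through 64: 4 values.

4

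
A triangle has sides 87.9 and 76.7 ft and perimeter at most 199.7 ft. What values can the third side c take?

11.2 < c ≤ 35.1

Triangle inequality alone gives 11.2 < c < 164.6.
The perimeter condition gives c ≤ 199.7 − 87.9 − 76.7 = 35.1.
Intersecting the two: 11.2 < c ≤ 35.1.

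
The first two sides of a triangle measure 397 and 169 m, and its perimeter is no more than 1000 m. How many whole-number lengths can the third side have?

Triangle inequality: 228 < x < 566. Perimeter ≤ 1000 gives x ≤ 1000 − 397 − 169 = 434.
So 228 < x ≤ 434; integers 229 through 434: 206 values.

206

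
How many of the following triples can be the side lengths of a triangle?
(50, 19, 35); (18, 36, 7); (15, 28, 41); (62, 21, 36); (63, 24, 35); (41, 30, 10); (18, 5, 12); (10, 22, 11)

(19,35,50): 19+35 > 50 → valid
(7,18,36): 7+18 ≤ 36 → not valid
(15,28,41): 15+28 > 41 → valid
(21,36,62): 21+36 ≤ 62 → not valid
(24,35,63): 24+35 ≤ 63 → not valid
(10,30,41): 10+30 ≤ 41 → not valid
(5,12,18): 5+12 ≤ 18 → not valid
(10,11,22): 10+11 ≤ 22 → not valid
2 of the 8 triples form a triangle.

2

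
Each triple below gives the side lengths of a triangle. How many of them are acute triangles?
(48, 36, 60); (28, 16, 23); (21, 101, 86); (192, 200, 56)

(48,36,60): 36²+48² = 3600 = 60² → right
(28,16,23): 16²+23² = 785 > 784 = 28² → acute
(21,101,86): 21²+86² = 7837 < 10201 = 101² → obtuse
(192,200,56): 56²+192² = 40000 = 200² → right
1 of the 4 is acute.

1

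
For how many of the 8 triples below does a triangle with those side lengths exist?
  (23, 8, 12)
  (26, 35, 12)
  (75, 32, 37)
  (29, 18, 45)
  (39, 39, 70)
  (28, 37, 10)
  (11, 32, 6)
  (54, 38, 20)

5

(8,12,23): 8+12 ≤ 23 → not valid
(12,26,35): 12+26 > 35 → valid
(32,37,75): 32+37 ≤ 75 → not valid
(18,29,45): 18+29 > 45 → valid
(39,39,70): 39+39 > 70 → valid
(10,28,37): 10+28 > 37 → valid
(6,11,32): 6+11 ≤ 32 → not valid
(20,38,54): 20+38 > 54 → valid
5 of the 8 triples form a triangle.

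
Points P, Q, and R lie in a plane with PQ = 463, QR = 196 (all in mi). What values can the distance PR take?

By the triangle inequality, |463 − 196| ≤ PR ≤ 463 + 196.

267 ≤ PR ≤ 659 mi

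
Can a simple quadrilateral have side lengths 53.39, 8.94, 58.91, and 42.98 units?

A quadrilateral exists iff every side is shorter than the sum of the others — equivalently, the longest side is less than the sum of the rest.
Longest side 58.91 < 105.31 (sum of the remaining 3), so yes.

Yes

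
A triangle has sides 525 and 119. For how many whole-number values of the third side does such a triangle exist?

237

The third side lies in the open interval (406, 644).
Integers from 407 to 643 inclusive: 643 − 407 + 1 = 237.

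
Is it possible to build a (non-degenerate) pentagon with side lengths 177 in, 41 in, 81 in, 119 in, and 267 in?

A pentagon exists iff every side is shorter than the sum of the others — equivalently, the longest side is less than the sum of the rest.
Longest side 267 < 418 (sum of the remaining 4), so yes.

Yes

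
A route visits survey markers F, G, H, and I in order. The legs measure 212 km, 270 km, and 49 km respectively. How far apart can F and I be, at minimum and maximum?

The maximum is all hops collinear in one direction: 212 + 270 + 49 = 531.
The longest hop is 270; the others sum to 261. Folding the others back against it leaves at least 270 − 261 = 9.

9 ≤ FI ≤ 531 km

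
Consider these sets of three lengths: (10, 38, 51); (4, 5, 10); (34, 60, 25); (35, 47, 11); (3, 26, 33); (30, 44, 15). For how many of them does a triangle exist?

1

(10,38,51): 10+38 ≤ 51 → not valid
(4,5,10): 4+5 ≤ 10 → not valid
(25,34,60): 25+34 ≤ 60 → not valid
(11,35,47): 11+35 ≤ 47 → not valid
(3,26,33): 3+26 ≤ 33 → not valid
(15,30,44): 15+30 > 44 → valid
1 of the 6 triples forms a triangle.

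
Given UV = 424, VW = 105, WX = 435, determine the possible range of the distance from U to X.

0 ≤ UX ≤ 964

The maximum is all hops collinear in one direction: 424 + 105 + 435 = 964.
The longest hop is 435; the others sum to 529. Since 435 ≤ 529, the path can fold back on itself completely, so the minimum distance is 0.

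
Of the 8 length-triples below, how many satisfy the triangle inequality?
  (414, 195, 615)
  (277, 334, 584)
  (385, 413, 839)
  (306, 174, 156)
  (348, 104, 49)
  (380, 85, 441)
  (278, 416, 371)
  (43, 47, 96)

4

(195,414,615): 195+414 ≤ 615 → not valid
(277,334,584): 277+334 > 584 → valid
(385,413,839): 385+413 ≤ 839 → not valid
(156,174,306): 156+174 > 306 → valid
(49,104,348): 49+104 ≤ 348 → not valid
(85,380,441): 85+380 > 441 → valid
(278,371,416): 278+371 > 416 → valid
(43,47,96): 43+47 ≤ 96 → not valid
4 of the 8 triples form a triangle.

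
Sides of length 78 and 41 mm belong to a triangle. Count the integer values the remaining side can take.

81

The third side lies in the open interval (37, 119).
Integers from 38 to 118 inclusive: 118 − 38 + 1 = 81.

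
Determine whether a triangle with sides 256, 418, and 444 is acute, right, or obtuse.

acute

Compare the square of the longest side to the sum of squares of the other two: 256² + 418² = 240260 > 197136 = 444².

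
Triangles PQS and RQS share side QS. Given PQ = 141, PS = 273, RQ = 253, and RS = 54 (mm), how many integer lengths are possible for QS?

107

From triangle PQS: 132 < QS < 414.
From triangle RQS: 199 < QS < 307.
Intersection: 199 < QS < 307, so integers 200 through 306: 107 values.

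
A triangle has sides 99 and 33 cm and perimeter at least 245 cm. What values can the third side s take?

Triangle inequality alone gives 66 < s < 132.
The perimeter condition gives s ≥ 245 − 99 − 33 = 113.
Intersecting the two: 113 ≤ s < 132.

113 ≤ s < 132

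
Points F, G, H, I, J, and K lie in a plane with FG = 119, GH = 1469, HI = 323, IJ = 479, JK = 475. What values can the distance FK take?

73 ≤ FK ≤ 2865

The maximum is all hops collinear in one direction: 119 + 1469 + 323 + 479 + 475 = 2865.
The longest hop is 1469; the others sum to 1396. Folding the others back against it leaves at least 1469 − 1396 = 73.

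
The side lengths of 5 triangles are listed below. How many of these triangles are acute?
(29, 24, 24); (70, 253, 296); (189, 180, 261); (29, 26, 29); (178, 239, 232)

(29,24,24): 24²+24² = 1152 > 841 = 29² → acute
(70,253,296): 70²+253² = 68909 < 87616 = 296² → obtuse
(189,180,261): 180²+189² = 68121 = 261² → right
(29,26,29): 26²+29² = 1517 > 841 = 29² → acute
(178,239,232): 178²+232² = 85508 > 57121 = 239² → acute
3 of the 5 are acute.

3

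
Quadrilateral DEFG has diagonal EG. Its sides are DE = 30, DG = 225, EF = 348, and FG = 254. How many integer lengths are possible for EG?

From triangle DEG: 195 < EG < 255.
From triangle FEG: 94 < EG < 602.
Intersection: 195 < EG < 255, so integers 196 through 254: 59 values.

59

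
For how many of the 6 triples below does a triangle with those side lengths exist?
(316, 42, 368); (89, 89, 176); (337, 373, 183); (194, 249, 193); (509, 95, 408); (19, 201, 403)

(42,316,368): 42+316 ≤ 368 → not valid
(89,89,176): 89+89 > 176 → valid
(183,337,373): 183+337 > 373 → valid
(193,194,249): 193+194 > 249 → valid
(95,408,509): 95+408 ≤ 509 → not valid
(19,201,403): 19+201 ≤ 403 → not valid
3 of the 6 triples form a triangle.

3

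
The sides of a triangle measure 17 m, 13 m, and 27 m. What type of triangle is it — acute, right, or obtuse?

obtuse

Compare the square of the longest side to the sum of squares of the other two: 13² + 17² = 458 < 729 = 27².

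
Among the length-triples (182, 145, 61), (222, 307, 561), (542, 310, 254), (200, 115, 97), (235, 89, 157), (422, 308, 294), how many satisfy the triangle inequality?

(61,145,182): 61+145 > 182 → valid
(222,307,561): 222+307 ≤ 561 → not valid
(254,310,542): 254+310 > 542 → valid
(97,115,200): 97+115 > 200 → valid
(89,157,235): 89+157 > 235 → valid
(294,308,422): 294+308 > 422 → valid
5 of the 6 triples form a triangle.

5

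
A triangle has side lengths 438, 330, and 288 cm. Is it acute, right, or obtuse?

right

Compare the square of the longest side to the sum of squares of the other two: 288² + 330² = 191844 = 438².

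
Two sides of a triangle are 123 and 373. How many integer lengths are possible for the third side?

The third side lies in the open interval (250, 496).
Integers from 251 to 495 inclusive: 495 − 251 + 1 = 245.

245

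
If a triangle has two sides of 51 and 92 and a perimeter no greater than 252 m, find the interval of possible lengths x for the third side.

Triangle inequality alone gives 41 < x < 143.
The perimeter condition gives x ≤ 252 − 51 − 92 = 109.
Intersecting the two: 41 < x ≤ 109.

41 < x ≤ 109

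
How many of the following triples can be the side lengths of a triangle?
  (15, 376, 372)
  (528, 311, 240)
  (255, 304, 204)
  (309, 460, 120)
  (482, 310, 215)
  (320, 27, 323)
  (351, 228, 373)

6

(15,372,376): 15+372 > 376 → valid
(240,311,528): 240+311 > 528 → valid
(204,255,304): 204+255 > 304 → valid
(120,309,460): 120+309 ≤ 460 → not valid
(215,310,482): 215+310 > 482 → valid
(27,320,323): 27+320 > 323 → valid
(228,351,373): 228+351 > 373 → valid
6 of the 7 triples form a triangle.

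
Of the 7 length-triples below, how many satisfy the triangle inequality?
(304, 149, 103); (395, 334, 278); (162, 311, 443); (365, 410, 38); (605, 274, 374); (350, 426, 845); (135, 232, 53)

3

(103,149,304): 103+149 ≤ 304 → not valid
(278,334,395): 278+334 > 395 → valid
(162,311,443): 162+311 > 443 → valid
(38,365,410): 38+365 ≤ 410 → not valid
(274,374,605): 274+374 > 605 → valid
(350,426,845): 350+426 ≤ 845 → not valid
(53,135,232): 53+135 ≤ 232 → not valid
3 of the 7 triples form a triangle.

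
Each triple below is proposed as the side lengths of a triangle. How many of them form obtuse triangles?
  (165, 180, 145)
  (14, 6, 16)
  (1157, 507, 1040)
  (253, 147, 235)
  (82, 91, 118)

1

(165,180,145): 145²+165² = 48250 > 32400 = 180² → acute
(14,6,16): 6²+14² = 232 < 256 = 16² → obtuse
(1157,507,1040): 507²+1040² = 1338649 = 1157² → right
(253,147,235): 147²+235² = 76834 > 64009 = 253² → acute
(82,91,118): 82²+91² = 15005 > 13924 = 118² → acute
1 of the 5 is obtuse.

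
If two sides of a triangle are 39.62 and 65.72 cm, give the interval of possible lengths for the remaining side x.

26.10 < x < 105.34 (cm)

By the triangle inequality, x must be less than 39.62 + 65.72 = 105.34 and greater than |39.62 − 65.72| = 26.10.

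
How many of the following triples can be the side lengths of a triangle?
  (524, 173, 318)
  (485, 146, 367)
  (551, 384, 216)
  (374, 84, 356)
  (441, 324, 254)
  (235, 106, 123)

4

(173,318,524): 173+318 ≤ 524 → not valid
(146,367,485): 146+367 > 485 → valid
(216,384,551): 216+384 > 551 → valid
(84,356,374): 84+356 > 374 → valid
(254,324,441): 254+324 > 441 → valid
(106,123,235): 106+123 ≤ 235 → not valid
4 of the 6 triples form a triangle.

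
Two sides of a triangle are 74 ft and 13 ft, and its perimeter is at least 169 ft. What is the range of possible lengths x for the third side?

82 ≤ x < 87

Triangle inequality alone gives 61 < x < 87.
The perimeter condition gives x ≥ 169 − 74 − 13 = 82.
Intersecting the two: 82 ≤ x < 87.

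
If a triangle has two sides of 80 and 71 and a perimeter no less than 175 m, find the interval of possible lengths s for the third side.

24 ≤ s < 151 m

Triangle inequality alone gives 9 < s < 151.
The perimeter condition gives s ≥ 175 − 80 − 71 = 24.
Intersecting the two: 24 ≤ s < 151.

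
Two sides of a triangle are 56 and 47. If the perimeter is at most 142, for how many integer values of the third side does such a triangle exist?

Triangle inequality: 9 < x < 103. Perimeter ≤ 142 gives x ≤ 142 − 56 − 47 = 39.
So 9 < x ≤ 39; integers 10 through 39: 30 values.

30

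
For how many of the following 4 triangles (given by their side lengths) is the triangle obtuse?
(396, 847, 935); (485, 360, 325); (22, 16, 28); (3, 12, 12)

1

(396,847,935): 396²+847² = 874225 = 935² → right
(485,360,325): 325²+360² = 235225 = 485² → right
(22,16,28): 16²+22² = 740 < 784 = 28² → obtuse
(3,12,12): 3²+12² = 153 > 144 = 12² → acute
1 of the 4 is obtuse.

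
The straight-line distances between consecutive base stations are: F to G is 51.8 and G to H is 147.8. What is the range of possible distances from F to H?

By the triangle inequality, |51.8 − 147.8| ≤ FH ≤ 51.8 + 147.8.

96.0 ≤ FH ≤ 199.6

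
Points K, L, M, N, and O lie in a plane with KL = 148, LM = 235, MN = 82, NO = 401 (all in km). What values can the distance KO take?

0 ≤ KO ≤ 866 km

The maximum is all hops collinear in one direction: 148 + 235 + 82 + 401 = 866.
The longest hop is 401; the others sum to 465. Since 401 ≤ 465, the path can fold back on itself completely, so the minimum distance is 0.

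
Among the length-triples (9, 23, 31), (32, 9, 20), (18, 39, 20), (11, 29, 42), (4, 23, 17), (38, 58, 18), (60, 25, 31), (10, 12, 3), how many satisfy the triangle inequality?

(9,23,31): 9+23 > 31 → valid
(9,20,32): 9+20 ≤ 32 → not valid
(18,20,39): 18+20 ≤ 39 → not valid
(11,29,42): 11+29 ≤ 42 → not valid
(4,17,23): 4+17 ≤ 23 → not valid
(18,38,58): 18+38 ≤ 58 → not valid
(25,31,60): 25+31 ≤ 60 → not valid
(3,10,12): 3+10 > 12 → valid
2 of the 8 triples form a triangle.

2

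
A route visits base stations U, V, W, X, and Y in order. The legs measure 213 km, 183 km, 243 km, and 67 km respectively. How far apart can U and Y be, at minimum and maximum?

0 ≤ UY ≤ 706 km

The maximum is all hops collinear in one direction: 213 + 183 + 243 + 67 = 706.
The longest hop is 243; the others sum to 463. Since 243 ≤ 463, the path can fold back on itself completely, so the minimum distance is 0.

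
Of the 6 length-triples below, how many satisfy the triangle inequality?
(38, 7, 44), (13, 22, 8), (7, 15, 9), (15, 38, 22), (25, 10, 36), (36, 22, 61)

(7,38,44): 7+38 > 44 → valid
(8,13,22): 8+13 ≤ 22 → not valid
(7,9,15): 7+9 > 15 → valid
(15,22,38): 15+22 ≤ 38 → not valid
(10,25,36): 10+25 ≤ 36 → not valid
(22,36,61): 22+36 ≤ 61 → not valid
2 of the 6 triples form a triangle.

2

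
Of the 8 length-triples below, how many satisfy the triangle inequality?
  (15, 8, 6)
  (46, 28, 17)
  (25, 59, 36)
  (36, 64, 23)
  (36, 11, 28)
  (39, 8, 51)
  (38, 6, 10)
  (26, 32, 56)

(6,8,15): 6+8 ≤ 15 → not valid
(17,28,46): 17+28 ≤ 46 → not valid
(25,36,59): 25+36 > 59 → valid
(23,36,64): 23+36 ≤ 64 → not valid
(11,28,36): 11+28 > 36 → valid
(8,39,51): 8+39 ≤ 51 → not valid
(6,10,38): 6+10 ≤ 38 → not valid
(26,32,56): 26+32 > 56 → valid
3 of the 8 triples form a triangle.

3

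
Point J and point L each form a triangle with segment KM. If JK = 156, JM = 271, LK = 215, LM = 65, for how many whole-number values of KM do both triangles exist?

From triangle JKM: 115 < KM < 427.
From triangle LKM: 150 < KM < 280.
Intersection: 150 < KM < 280, so integers 151 through 279: 129 values.

129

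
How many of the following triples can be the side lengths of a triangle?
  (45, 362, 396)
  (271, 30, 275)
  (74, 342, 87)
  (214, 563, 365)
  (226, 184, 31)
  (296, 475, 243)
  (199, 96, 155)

5

(45,362,396): 45+362 > 396 → valid
(30,271,275): 30+271 > 275 → valid
(74,87,342): 74+87 ≤ 342 → not valid
(214,365,563): 214+365 > 563 → valid
(31,184,226): 31+184 ≤ 226 → not valid
(243,296,475): 243+296 > 475 → valid
(96,155,199): 96+155 > 199 → valid
5 of the 7 triples form a triangle.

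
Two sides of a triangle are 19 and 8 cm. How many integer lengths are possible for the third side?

The third side lies in the open interval (11, 27).
Integers from 12 to 26 inclusive: 26 − 12 + 1 = 15.

15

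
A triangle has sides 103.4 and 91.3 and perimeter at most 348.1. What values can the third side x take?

12.1 < x ≤ 153.4

Triangle inequality alone gives 12.1 < x < 194.7.
The perimeter condition gives x ≤ 348.1 − 103.4 − 91.3 = 153.4.
Intersecting the two: 12.1 < x ≤ 153.4.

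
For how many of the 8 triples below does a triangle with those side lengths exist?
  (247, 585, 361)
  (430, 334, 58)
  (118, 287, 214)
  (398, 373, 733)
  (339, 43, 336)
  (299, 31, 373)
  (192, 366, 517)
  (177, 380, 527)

6

(247,361,585): 247+361 > 585 → valid
(58,334,430): 58+334 ≤ 430 → not valid
(118,214,287): 118+214 > 287 → valid
(373,398,733): 373+398 > 733 → valid
(43,336,339): 43+336 > 339 → valid
(31,299,373): 31+299 ≤ 373 → not valid
(192,366,517): 192+366 > 517 → valid
(177,380,527): 177+380 > 527 → valid
6 of the 8 triples form a triangle.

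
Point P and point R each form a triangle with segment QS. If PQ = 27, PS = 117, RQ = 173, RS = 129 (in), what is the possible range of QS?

From triangle PQS: |27 − 117| < QS < 27 + 117, i.e. 90 < QS < 144.
From triangle RQS: 44 < QS < 302.
Both must hold, so QS lies in the intersection.

90 < QS < 144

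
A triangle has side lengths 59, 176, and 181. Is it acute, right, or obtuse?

acute

Compare the square of the longest side to the sum of squares of the other two: 59² + 176² = 34457 > 32761 = 181².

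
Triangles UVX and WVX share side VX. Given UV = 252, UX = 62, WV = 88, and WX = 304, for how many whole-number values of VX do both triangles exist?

97

From triangle UVX: 190 < VX < 314.
From triangle WVX: 216 < VX < 392.
Intersection: 216 < VX < 314, so integers 217 through 313: 97 values.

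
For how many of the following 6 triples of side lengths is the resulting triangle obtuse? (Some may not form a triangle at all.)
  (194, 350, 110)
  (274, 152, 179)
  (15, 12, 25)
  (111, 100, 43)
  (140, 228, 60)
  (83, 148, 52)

3

(194,350,110): 110+194 ≤ 350, not a triangle
(274,152,179): 152²+179² = 55145 < 75076 = 274² → obtuse
(15,12,25): 12²+15² = 369 < 625 = 25² → obtuse
(111,100,43): 43²+100² = 11849 < 12321 = 111² → obtuse
(140,228,60): 60+140 ≤ 228, not a triangle
(83,148,52): 52+83 ≤ 148, not a triangle
3 of the 6 are obtuse.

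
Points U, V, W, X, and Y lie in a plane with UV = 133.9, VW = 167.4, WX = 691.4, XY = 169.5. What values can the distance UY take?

220.6 ≤ UY ≤ 1162.2

The maximum is all hops collinear in one direction: 133.9 + 167.4 + 691.4 + 169.5 = 1162.2.
The longest hop is 691.4; the others sum to 470.8. Folding the others back against it leaves at least 691.4 − 470.8 = 220.6.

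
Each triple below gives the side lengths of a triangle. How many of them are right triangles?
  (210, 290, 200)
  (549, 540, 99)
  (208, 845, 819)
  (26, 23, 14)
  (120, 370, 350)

(210,290,200): 200²+210² = 84100 = 290² → right
(549,540,99): 99²+540² = 301401 = 549² → right
(208,845,819): 208²+819² = 714025 = 845² → right
(26,23,14): 14²+23² = 725 > 676 = 26² → acute
(120,370,350): 120²+350² = 136900 = 370² → right
4 of the 5 are right.

4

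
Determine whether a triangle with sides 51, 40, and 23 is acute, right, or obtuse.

obtuse

Compare the square of the longest side to the sum of squares of the other two: 23² + 40² = 2129 < 2601 = 51².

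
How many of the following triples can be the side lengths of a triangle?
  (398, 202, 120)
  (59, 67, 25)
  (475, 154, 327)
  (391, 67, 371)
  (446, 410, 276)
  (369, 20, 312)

(120,202,398): 120+202 ≤ 398 → not valid
(25,59,67): 25+59 > 67 → valid
(154,327,475): 154+327 > 475 → valid
(67,371,391): 67+371 > 391 → valid
(276,410,446): 276+410 > 446 → valid
(20,312,369): 20+312 ≤ 369 → not valid
4 of the 6 triples form a triangle.

4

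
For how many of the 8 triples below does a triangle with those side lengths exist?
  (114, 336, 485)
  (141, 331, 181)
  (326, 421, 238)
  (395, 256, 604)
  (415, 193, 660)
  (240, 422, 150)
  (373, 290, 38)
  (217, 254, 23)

(114,336,485): 114+336 ≤ 485 → not valid
(141,181,331): 141+181 ≤ 331 → not valid
(238,326,421): 238+326 > 421 → valid
(256,395,604): 256+395 > 604 → valid
(193,415,660): 193+415 ≤ 660 → not valid
(150,240,422): 150+240 ≤ 422 → not valid
(38,290,373): 38+290 ≤ 373 → not valid
(23,217,254): 23+217 ≤ 254 → not valid
2 of the 8 triples form a triangle.

2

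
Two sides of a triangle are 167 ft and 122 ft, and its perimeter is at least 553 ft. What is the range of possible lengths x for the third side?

Triangle inequality alone gives 45 < x < 289.
The perimeter condition gives x ≥ 553 − 167 − 122 = 264.
Intersecting the two: 264 ≤ x < 289.

264 ≤ x < 289 ft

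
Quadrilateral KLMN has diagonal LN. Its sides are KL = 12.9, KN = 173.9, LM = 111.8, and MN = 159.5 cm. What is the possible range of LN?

From triangle KLN: |12.9 − 173.9| < LN < 12.9 + 173.9, i.e. 161.0 < LN < 186.8.
From triangle MLN: 47.7 < LN < 271.3.
Both must hold, so LN lies in the intersection.

161.0 < LN < 186.8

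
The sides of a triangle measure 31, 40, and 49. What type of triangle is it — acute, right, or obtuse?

Compare the square of the longest side to the sum of squares of the other two: 31² + 40² = 2561 > 2401 = 49².

acute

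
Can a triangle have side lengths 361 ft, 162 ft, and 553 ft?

No

The longest side is 553, but the other two sum to only 523.
523 < 553, so the triangle inequality fails.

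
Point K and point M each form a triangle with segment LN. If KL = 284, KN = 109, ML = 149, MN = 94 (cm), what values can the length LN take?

175 < LN < 243

From triangle KLN: |284 − 109| < LN < 284 + 109, i.e. 175 < LN < 393.
From triangle MLN: 55 < LN < 243.
Both must hold, so LN lies in the intersection.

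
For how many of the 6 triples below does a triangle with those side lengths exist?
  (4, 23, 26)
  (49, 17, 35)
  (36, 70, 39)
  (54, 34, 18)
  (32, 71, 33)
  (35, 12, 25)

(4,23,26): 4+23 > 26 → valid
(17,35,49): 17+35 > 49 → valid
(36,39,70): 36+39 > 70 → valid
(18,34,54): 18+34 ≤ 54 → not valid
(32,33,71): 32+33 ≤ 71 → not valid
(12,25,35): 12+25 > 35 → valid
4 of the 6 triples form a triangle.

4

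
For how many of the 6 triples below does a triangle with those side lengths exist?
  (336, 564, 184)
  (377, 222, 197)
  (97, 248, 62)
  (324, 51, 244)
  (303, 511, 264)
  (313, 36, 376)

(184,336,564): 184+336 ≤ 564 → not valid
(197,222,377): 197+222 > 377 → valid
(62,97,248): 62+97 ≤ 248 → not valid
(51,244,324): 51+244 ≤ 324 → not valid
(264,303,511): 264+303 > 511 → valid
(36,313,376): 36+313 ≤ 376 → not valid
2 of the 6 triples form a triangle.

2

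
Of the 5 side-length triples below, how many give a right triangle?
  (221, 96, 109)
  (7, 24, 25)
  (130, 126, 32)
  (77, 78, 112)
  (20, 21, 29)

3

(221,96,109): 96+109 ≤ 221, not a triangle
(7,24,25): 7²+24² = 625 = 25² → right
(130,126,32): 32²+126² = 16900 = 130² → right
(77,78,112): 77²+78² = 12013 < 12544 = 112² → obtuse
(20,21,29): 20²+21² = 841 = 29² → right
3 of the 5 are right.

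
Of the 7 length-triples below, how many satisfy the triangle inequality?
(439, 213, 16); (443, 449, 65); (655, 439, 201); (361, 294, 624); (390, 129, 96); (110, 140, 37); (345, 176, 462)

4

(16,213,439): 16+213 ≤ 439 → not valid
(65,443,449): 65+443 > 449 → valid
(201,439,655): 201+439 ≤ 655 → not valid
(294,361,624): 294+361 > 624 → valid
(96,129,390): 96+129 ≤ 390 → not valid
(37,110,140): 37+110 > 140 → valid
(176,345,462): 176+345 > 462 → valid
4 of the 7 triples form a triangle.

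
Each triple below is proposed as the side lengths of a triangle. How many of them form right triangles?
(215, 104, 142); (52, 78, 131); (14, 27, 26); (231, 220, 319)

(215,104,142): 104²+142² = 30980 < 46225 = 215² → obtuse
(52,78,131): 52+78 ≤ 131, not a triangle
(14,27,26): 14²+26² = 872 > 729 = 27² → acute
(231,220,319): 220²+231² = 101761 = 319² → right
1 of the 4 is right.

1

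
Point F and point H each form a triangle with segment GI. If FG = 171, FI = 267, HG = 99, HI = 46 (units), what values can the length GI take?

96 < GI < 145

From triangle FGI: |171 − 267| < GI < 171 + 267, i.e. 96 < GI < 438.
From triangle HGI: 53 < GI < 145.
Both must hold, so GI lies in the intersection.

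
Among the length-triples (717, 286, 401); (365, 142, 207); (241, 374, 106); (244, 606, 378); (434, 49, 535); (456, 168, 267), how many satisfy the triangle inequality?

(286,401,717): 286+401 ≤ 717 → not valid
(142,207,365): 142+207 ≤ 365 → not valid
(106,241,374): 106+241 ≤ 374 → not valid
(244,378,606): 244+378 > 606 → valid
(49,434,535): 49+434 ≤ 535 → not valid
(168,267,456): 168+267 ≤ 456 → not valid
1 of the 6 triples forms a triangle.

1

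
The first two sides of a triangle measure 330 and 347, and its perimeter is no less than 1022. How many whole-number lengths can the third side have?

Triangle inequality: 17 < x < 677. Perimeter ≥ 1022 gives x ≥ 1022 − 330 − 347 = 345.
So 345 ≤ x < 677; integers 345 through 676: 332 values.

332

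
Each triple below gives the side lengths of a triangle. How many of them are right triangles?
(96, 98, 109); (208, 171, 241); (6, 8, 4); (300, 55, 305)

(96,98,109): 96²+98² = 18820 > 11881 = 109² → acute
(208,171,241): 171²+208² = 72505 > 58081 = 241² → acute
(6,8,4): 4²+6² = 52 < 64 = 8² → obtuse
(300,55,305): 55²+300² = 93025 = 305² → right
1 of the 4 is right.

1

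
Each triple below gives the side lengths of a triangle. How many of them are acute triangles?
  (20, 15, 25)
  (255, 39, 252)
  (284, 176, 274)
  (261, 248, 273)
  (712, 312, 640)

2

(20,15,25): 15²+20² = 625 = 25² → right
(255,39,252): 39²+252² = 65025 = 255² → right
(284,176,274): 176²+274² = 106052 > 80656 = 284² → acute
(261,248,273): 248²+261² = 129625 > 74529 = 273² → acute
(712,312,640): 312²+640² = 506944 = 712² → right
2 of the 5 are acute.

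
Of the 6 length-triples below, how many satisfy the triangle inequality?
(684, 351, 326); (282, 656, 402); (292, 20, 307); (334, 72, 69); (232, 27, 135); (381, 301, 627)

(326,351,684): 326+351 ≤ 684 → not valid
(282,402,656): 282+402 > 656 → valid
(20,292,307): 20+292 > 307 → valid
(69,72,334): 69+72 ≤ 334 → not valid
(27,135,232): 27+135 ≤ 232 → not valid
(301,381,627): 301+381 > 627 → valid
3 of the 6 triples form a triangle.

3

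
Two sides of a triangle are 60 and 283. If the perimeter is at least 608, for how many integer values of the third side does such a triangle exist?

Triangle inequality: 223 < x < 343. Perimeter ≥ 608 gives x ≥ 608 − 60 − 283 = 265.
So 265 ≤ x < 343; integers 265 through 342: 78 values.

78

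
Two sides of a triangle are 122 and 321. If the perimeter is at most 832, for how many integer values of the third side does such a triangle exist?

Triangle inequality: 199 < x < 443. Perimeter ≤ 832 gives x ≤ 832 − 122 − 321 = 389.
So 199 < x ≤ 389; integers 200 through 389: 190 values.

190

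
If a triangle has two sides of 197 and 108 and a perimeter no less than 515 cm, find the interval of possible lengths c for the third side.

210 ≤ c < 305 cm

Triangle inequality alone gives 89 < c < 305.
The perimeter condition gives c ≥ 515 − 197 − 108 = 210.
Intersecting the two: 210 ≤ c < 305.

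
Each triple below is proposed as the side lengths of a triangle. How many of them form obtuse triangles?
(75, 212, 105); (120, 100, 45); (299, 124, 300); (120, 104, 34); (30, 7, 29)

(75,212,105): 75+105 ≤ 212, not a triangle
(120,100,45): 45²+100² = 12025 < 14400 = 120² → obtuse
(299,124,300): 124²+299² = 104777 > 90000 = 300² → acute
(120,104,34): 34²+104² = 11972 < 14400 = 120² → obtuse
(30,7,29): 7²+29² = 890 < 900 = 30² → obtuse
3 of the 5 are obtuse.

3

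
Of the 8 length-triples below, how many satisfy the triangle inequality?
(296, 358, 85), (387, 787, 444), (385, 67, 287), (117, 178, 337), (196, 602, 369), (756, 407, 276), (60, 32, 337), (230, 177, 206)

3

(85,296,358): 85+296 > 358 → valid
(387,444,787): 387+444 > 787 → valid
(67,287,385): 67+287 ≤ 385 → not valid
(117,178,337): 117+178 ≤ 337 → not valid
(196,369,602): 196+369 ≤ 602 → not valid
(276,407,756): 276+407 ≤ 756 → not valid
(32,60,337): 32+60 ≤ 337 → not valid
(177,206,230): 177+206 > 230 → valid
3 of the 8 triples form a triangle.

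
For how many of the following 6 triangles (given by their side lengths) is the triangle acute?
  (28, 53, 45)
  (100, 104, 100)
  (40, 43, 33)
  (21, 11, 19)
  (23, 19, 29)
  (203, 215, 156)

5

(28,53,45): 28²+45² = 2809 = 53² → right
(100,104,100): 100²+100² = 20000 > 10816 = 104² → acute
(40,43,33): 33²+40² = 2689 > 1849 = 43² → acute
(21,11,19): 11²+19² = 482 > 441 = 21² → acute
(23,19,29): 19²+23² = 890 > 841 = 29² → acute
(203,215,156): 156²+203² = 65545 > 46225 = 215² → acute
5 of the 6 are acute.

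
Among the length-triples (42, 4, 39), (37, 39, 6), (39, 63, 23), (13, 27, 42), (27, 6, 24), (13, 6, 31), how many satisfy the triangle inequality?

(4,39,42): 4+39 > 42 → valid
(6,37,39): 6+37 > 39 → valid
(23,39,63): 23+39 ≤ 63 → not valid
(13,27,42): 13+27 ≤ 42 → not valid
(6,24,27): 6+24 > 27 → valid
(6,13,31): 6+13 ≤ 31 → not valid
3 of the 6 triples form a triangle.

3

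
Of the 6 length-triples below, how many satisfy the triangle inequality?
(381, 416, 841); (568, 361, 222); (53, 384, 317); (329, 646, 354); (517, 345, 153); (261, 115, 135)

(381,416,841): 381+416 ≤ 841 → not valid
(222,361,568): 222+361 > 568 → valid
(53,317,384): 53+317 ≤ 384 → not valid
(329,354,646): 329+354 > 646 → valid
(153,345,517): 153+345 ≤ 517 → not valid
(115,135,261): 115+135 ≤ 261 → not valid
2 of the 6 triples form a triangle.

2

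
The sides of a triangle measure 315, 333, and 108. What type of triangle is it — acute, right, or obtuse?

Compare the square of the longest side to the sum of squares of the other two: 108² + 315² = 110889 = 333².

right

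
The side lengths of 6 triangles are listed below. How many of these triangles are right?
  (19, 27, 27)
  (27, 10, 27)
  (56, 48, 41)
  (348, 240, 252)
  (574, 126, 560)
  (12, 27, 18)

2

(19,27,27): 19²+27² = 1090 > 729 = 27² → acute
(27,10,27): 10²+27² = 829 > 729 = 27² → acute
(56,48,41): 41²+48² = 3985 > 3136 = 56² → acute
(348,240,252): 240²+252² = 121104 = 348² → right
(574,126,560): 126²+560² = 329476 = 574² → right
(12,27,18): 12²+18² = 468 < 729 = 27² → obtuse
2 of the 6 are right.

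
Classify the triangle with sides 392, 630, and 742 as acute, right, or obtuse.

Compare the square of the longest side to the sum of squares of the other two: 392² + 630² = 550564 = 742².

right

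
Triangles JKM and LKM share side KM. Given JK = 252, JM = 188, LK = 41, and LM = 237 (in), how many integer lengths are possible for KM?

From triangle JKM: 64 < KM < 440.
From triangle LKM: 196 < KM < 278.
Intersection: 196 < KM < 278, so integers 197 through 277: 81 values.

81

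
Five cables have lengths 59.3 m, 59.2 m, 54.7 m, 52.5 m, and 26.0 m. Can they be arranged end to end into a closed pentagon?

Yes

A pentagon exists iff every side is shorter than the sum of the others — equivalently, the longest side is less than the sum of the rest.
Longest side 59.3 < 192.4 (sum of the remaining 4), so yes.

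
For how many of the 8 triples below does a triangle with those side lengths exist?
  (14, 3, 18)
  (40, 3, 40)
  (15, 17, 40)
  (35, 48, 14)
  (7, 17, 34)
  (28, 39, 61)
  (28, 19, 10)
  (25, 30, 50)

(3,14,18): 3+14 ≤ 18 → not valid
(3,40,40): 3+40 > 40 → valid
(15,17,40): 15+17 ≤ 40 → not valid
(14,35,48): 14+35 > 48 → valid
(7,17,34): 7+17 ≤ 34 → not valid
(28,39,61): 28+39 > 61 → valid
(10,19,28): 10+19 > 28 → valid
(25,30,50): 25+30 > 50 → valid
5 of the 8 triples form a triangle.

5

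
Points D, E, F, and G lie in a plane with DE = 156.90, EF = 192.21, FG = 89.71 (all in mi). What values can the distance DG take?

0 ≤ DG ≤ 438.82 mi

The maximum is all hops collinear in one direction: 156.90 + 192.21 + 89.71 = 438.82.
The longest hop is 192.21; the others sum to 246.61. Since 192.21 ≤ 246.61, the path can fold back on itself completely, so the minimum distance is 0.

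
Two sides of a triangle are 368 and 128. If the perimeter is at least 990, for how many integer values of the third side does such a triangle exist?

Triangle inequality: 240 < x < 496. Perimeter ≥ 990 gives x ≥ 990 − 368 − 128 = 494.
So 494 ≤ x < 496; integers 494 through 495: 2 values.

2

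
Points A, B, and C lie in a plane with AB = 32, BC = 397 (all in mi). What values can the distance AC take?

By the triangle inequality, |32 − 397| ≤ AC ≤ 32 + 397.

365 ≤ AC ≤ 429 mi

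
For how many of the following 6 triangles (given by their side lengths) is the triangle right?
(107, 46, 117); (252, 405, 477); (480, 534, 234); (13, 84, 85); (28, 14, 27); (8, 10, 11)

3

(107,46,117): 46²+107² = 13565 < 13689 = 117² → obtuse
(252,405,477): 252²+405² = 227529 = 477² → right
(480,534,234): 234²+480² = 285156 = 534² → right
(13,84,85): 13²+84² = 7225 = 85² → right
(28,14,27): 14²+27² = 925 > 784 = 28² → acute
(8,10,11): 8²+10² = 164 > 121 = 11² → acute
3 of the 6 are right.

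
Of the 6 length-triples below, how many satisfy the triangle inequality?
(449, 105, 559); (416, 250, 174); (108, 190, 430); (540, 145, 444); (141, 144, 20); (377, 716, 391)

(105,449,559): 105+449 ≤ 559 → not valid
(174,250,416): 174+250 > 416 → valid
(108,190,430): 108+190 ≤ 430 → not valid
(145,444,540): 145+444 > 540 → valid
(20,141,144): 20+141 > 144 → valid
(377,391,716): 377+391 > 716 → valid
4 of the 6 triples form a triangle.

4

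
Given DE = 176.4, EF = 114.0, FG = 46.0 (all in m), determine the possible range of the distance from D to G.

16.4 ≤ DG ≤ 336.4 m

The maximum is all hops collinear in one direction: 176.4 + 114.0 + 46.0 = 336.4.
The longest hop is 176.4; the others sum to 160.0. Folding the others back against it leaves at least 176.4 − 160.0 = 16.4.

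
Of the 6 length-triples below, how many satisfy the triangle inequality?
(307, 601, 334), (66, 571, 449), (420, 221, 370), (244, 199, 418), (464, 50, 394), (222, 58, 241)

4

(307,334,601): 307+334 > 601 → valid
(66,449,571): 66+449 ≤ 571 → not valid
(221,370,420): 221+370 > 420 → valid
(199,244,418): 199+244 > 418 → valid
(50,394,464): 50+394 ≤ 464 → not valid
(58,222,241): 58+222 > 241 → valid
4 of the 6 triples form a triangle.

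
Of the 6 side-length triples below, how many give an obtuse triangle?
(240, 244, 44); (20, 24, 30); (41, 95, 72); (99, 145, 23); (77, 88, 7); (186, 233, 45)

1

(240,244,44): 44²+240² = 59536 = 244² → right
(20,24,30): 20²+24² = 976 > 900 = 30² → acute
(41,95,72): 41²+72² = 6865 < 9025 = 95² → obtuse
(99,145,23): 23+99 ≤ 145, not a triangle
(77,88,7): 7+77 ≤ 88, not a triangle
(186,233,45): 45+186 ≤ 233, not a triangle
1 of the 6 is obtuse.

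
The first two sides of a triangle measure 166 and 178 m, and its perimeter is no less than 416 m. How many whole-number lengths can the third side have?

272

Triangle inequality: 12 < x < 344. Perimeter ≥ 416 gives x ≥ 416 − 166 − 178 = 72.
So 72 ≤ x < 344; integers 72 through 343: 272 values.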